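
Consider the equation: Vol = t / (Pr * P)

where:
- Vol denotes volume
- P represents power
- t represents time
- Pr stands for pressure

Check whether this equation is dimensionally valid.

No

Vol (volume) has dimensions [L^3].
P (power) has dimensions [L^2 M T^-3].
t (time) has dimensions [T].
Pr (pressure) has dimensions [L^-1 M T^-2].

Left side: [L^3]
Right side: [L^-1 M^-2 T^6]

The two sides have different dimensions, so the equation is NOT dimensionally consistent.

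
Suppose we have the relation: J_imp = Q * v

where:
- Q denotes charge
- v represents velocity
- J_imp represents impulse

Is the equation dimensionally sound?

No

Q (charge) has dimensions [I T].
v (velocity) has dimensions [L T^-1].
J_imp (impulse) has dimensions [L M T^-1].

Left side: [L M T^-1]
Right side: [I L]

The two sides have different dimensions, so the equation is NOT dimensionally consistent.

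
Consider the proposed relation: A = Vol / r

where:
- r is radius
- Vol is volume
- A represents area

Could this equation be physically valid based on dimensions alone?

Yes

r (radius) has dimensions [L].
Vol (volume) has dimensions [L^3].
A (area) has dimensions [L^2].

Left side: [L^2]
Right side: [L^2]

Both sides have the same dimensions, so the equation is dimensionally consistent.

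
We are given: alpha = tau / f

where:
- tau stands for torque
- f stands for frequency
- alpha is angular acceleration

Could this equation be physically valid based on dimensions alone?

No

tau (torque) has dimensions [L^2 M T^-2].
f (frequency) has dimensions [T^-1].
alpha (angular acceleration) has dimensions [T^-2].

Left side: [T^-2]
Right side: [L^2 M T^-1]

The two sides have different dimensions, so the equation is NOT dimensionally consistent.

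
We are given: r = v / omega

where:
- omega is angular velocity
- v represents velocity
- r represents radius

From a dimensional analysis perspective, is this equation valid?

Yes

omega (angular velocity) has dimensions [T^-1].
v (velocity) has dimensions [L T^-1].
r (radius) has dimensions [L].

Left side: [L]
Right side: [L]

Both sides have the same dimensions, so the equation is dimensionally consistent.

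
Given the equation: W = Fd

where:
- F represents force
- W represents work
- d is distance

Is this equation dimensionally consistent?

Yes

F (force) has dimensions [L M T^-2].
W (work) has dimensions [L^2 M T^-2].
d (distance) has dimensions [L].

Left side: [L^2 M T^-2]
Right side: [L^2 M T^-2]

Both sides have the same dimensions, so the equation is dimensionally consistent.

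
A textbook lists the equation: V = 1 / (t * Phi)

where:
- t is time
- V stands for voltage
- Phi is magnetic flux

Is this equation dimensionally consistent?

No

t (time) has dimensions [T].
V (voltage) has dimensions [I^-1 L^2 M T^-3].
Phi (magnetic flux) has dimensions [I^-1 L^2 M T^-2].

Left side: [I^-1 L^2 M T^-3]
Right side: [I L^-2 M^-1 T]

The two sides have different dimensions, so the equation is NOT dimensionally consistent.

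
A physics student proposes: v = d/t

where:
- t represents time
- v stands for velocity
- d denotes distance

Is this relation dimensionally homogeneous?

Yes

t (time) has dimensions [T].
v (velocity) has dimensions [L T^-1].
d (distance) has dimensions [L].

Left side: [L T^-1]
Right side: [L T^-1]

Both sides have the same dimensions, so the equation is dimensionally consistent.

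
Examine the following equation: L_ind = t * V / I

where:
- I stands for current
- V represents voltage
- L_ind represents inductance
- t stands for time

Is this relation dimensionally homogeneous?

Yes

I (current) has dimensions [I].
V (voltage) has dimensions [I^-1 L^2 M T^-3].
L_ind (inductance) has dimensions [I^-2 L^2 M T^-2].
t (time) has dimensions [T].

Left side: [I^-2 L^2 M T^-2]
Right side: [I^-2 L^2 M T^-2]

Both sides have the same dimensions, so the equation is dimensionally consistent.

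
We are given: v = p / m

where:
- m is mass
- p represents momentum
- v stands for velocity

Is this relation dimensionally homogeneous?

Yes

m (mass) has dimensions [M].
p (momentum) has dimensions [L M T^-1].
v (velocity) has dimensions [L T^-1].

Left side: [L T^-1]
Right side: [L T^-1]

Both sides have the same dimensions, so the equation is dimensionally consistent.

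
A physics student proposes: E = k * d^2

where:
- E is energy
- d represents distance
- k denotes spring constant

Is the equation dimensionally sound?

Yes

E (energy) has dimensions [L^2 M T^-2].
d (distance) has dimensions [L].
k (spring constant) has dimensions [M T^-2].

Left side: [L^2 M T^-2]
Right side: [L^2 M T^-2]

Both sides have the same dimensions, so the equation is dimensionally consistent.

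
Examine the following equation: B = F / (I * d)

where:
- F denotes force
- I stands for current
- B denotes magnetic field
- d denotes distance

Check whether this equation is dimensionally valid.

Yes

F (force) has dimensions [L M T^-2].
I (current) has dimensions [I].
B (magnetic field) has dimensions [I^-1 M T^-2].
d (distance) has dimensions [L].

Left side: [I^-1 M T^-2]
Right side: [I^-1 M T^-2]

Both sides have the same dimensions, so the equation is dimensionally consistent.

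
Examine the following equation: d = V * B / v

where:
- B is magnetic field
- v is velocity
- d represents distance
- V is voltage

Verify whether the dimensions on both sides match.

No

B (magnetic field) has dimensions [I^-1 M T^-2].
v (velocity) has dimensions [L T^-1].
d (distance) has dimensions [L].
V (voltage) has dimensions [I^-1 L^2 M T^-3].

Left side: [L]
Right side: [I^-2 L M^2 T^-4]

The two sides have different dimensions, so the equation is NOT dimensionally consistent.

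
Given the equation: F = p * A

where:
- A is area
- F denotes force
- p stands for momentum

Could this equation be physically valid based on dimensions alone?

No

A (area) has dimensions [L^2].
F (force) has dimensions [L M T^-2].
p (momentum) has dimensions [L M T^-1].

Left side: [L M T^-2]
Right side: [L^3 M T^-1]

The two sides have different dimensions, so the equation is NOT dimensionally consistent.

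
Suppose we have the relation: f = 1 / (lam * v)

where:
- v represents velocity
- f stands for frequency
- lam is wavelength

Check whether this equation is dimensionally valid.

No

v (velocity) has dimensions [L T^-1].
f (frequency) has dimensions [T^-1].
lam (wavelength) has dimensions [L].

Left side: [T^-1]
Right side: [L^-2 T]

The two sides have different dimensions, so the equation is NOT dimensionally consistent.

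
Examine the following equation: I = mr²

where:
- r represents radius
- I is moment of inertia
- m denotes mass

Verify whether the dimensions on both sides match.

Yes

r (radius) has dimensions [L].
I (moment of inertia) has dimensions [L^2 M].
m (mass) has dimensions [M].

Left side: [L^2 M]
Right side: [L^2 M]

Both sides have the same dimensions, so the equation is dimensionally consistent.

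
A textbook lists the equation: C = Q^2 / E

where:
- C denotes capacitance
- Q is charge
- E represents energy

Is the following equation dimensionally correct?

Yes

C (capacitance) has dimensions [I^2 L^-2 M^-1 T^4].
Q (charge) has dimensions [I T].
E (energy) has dimensions [L^2 M T^-2].

Left side: [I^2 L^-2 M^-1 T^4]
Right side: [I^2 L^-2 M^-1 T^4]

Both sides have the same dimensions, so the equation is dimensionally consistent.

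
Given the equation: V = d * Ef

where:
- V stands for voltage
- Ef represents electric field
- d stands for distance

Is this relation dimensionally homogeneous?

Yes

V (voltage) has dimensions [I^-1 L^2 M T^-3].
Ef (electric field) has dimensions [I^-1 L M T^-3].
d (distance) has dimensions [L].

Left side: [I^-1 L^2 M T^-3]
Right side: [I^-1 L^2 M T^-3]

Both sides have the same dimensions, so the equation is dimensionally consistent.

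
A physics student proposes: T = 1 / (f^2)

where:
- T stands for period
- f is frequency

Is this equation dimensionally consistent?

No

T (period) has dimensions [T].
f (frequency) has dimensions [T^-1].

Left side: [T]
Right side: [T^2]

The two sides have different dimensions, so the equation is NOT dimensionally consistent.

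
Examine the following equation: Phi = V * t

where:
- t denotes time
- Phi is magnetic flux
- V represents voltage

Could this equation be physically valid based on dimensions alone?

Yes

t (time) has dimensions [T].
Phi (magnetic flux) has dimensions [I^-1 L^2 M T^-2].
V (voltage) has dimensions [I^-1 L^2 M T^-3].

Left side: [I^-1 L^2 M T^-2]
Right side: [I^-1 L^2 M T^-2]

Both sides have the same dimensions, so the equation is dimensionally consistent.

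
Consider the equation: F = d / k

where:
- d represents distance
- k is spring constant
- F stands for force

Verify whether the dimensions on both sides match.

No

d (distance) has dimensions [L].
k (spring constant) has dimensions [M T^-2].
F (force) has dimensions [L M T^-2].

Left side: [L M T^-2]
Right side: [L M^-1 T^2]

The two sides have different dimensions, so the equation is NOT dimensionally consistent.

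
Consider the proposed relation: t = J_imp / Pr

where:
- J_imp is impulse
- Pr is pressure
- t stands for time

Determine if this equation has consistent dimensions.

No

J_imp (impulse) has dimensions [L M T^-1].
Pr (pressure) has dimensions [L^-1 M T^-2].
t (time) has dimensions [T].

Left side: [T]
Right side: [L^2 T]

The two sides have different dimensions, so the equation is NOT dimensionally consistent.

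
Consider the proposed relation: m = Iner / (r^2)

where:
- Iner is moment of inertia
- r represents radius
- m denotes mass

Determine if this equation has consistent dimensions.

Yes

Iner (moment of inertia) has dimensions [L^2 M].
r (radius) has dimensions [L].
m (mass) has dimensions [M].

Left side: [M]
Right side: [M]

Both sides have the same dimensions, so the equation is dimensionally consistent.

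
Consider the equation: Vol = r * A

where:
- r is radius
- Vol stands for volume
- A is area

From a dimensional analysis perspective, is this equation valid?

Yes

r (radius) has dimensions [L].
Vol (volume) has dimensions [L^3].
A (area) has dimensions [L^2].

Left side: [L^3]
Right side: [L^3]

Both sides have the same dimensions, so the equation is dimensionally consistent.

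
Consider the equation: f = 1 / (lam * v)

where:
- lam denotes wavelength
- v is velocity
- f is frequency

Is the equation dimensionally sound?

No

lam (wavelength) has dimensions [L].
v (velocity) has dimensions [L T^-1].
f (frequency) has dimensions [T^-1].

Left side: [T^-1]
Right side: [L^-2 T]

The two sides have different dimensions, so the equation is NOT dimensionally consistent.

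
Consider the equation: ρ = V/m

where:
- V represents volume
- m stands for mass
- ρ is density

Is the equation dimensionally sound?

No

V (volume) has dimensions [L^3].
m (mass) has dimensions [M].
ρ (density) has dimensions [L^-3 M].

Left side: [L^-3 M]
Right side: [L^3 M^-1]

The two sides have different dimensions, so the equation is NOT dimensionally consistent.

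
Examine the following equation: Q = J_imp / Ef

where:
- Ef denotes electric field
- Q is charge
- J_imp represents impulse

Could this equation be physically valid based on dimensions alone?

No

Ef (electric field) has dimensions [I^-1 L M T^-3].
Q (charge) has dimensions [I T].
J_imp (impulse) has dimensions [L M T^-1].

Left side: [I T]
Right side: [I T^2]

The two sides have different dimensions, so the equation is NOT dimensionally consistent.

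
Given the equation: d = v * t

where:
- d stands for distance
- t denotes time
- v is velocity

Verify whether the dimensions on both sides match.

Yes

d (distance) has dimensions [L].
t (time) has dimensions [T].
v (velocity) has dimensions [L T^-1].

Left side: [L]
Right side: [L]

Both sides have the same dimensions, so the equation is dimensionally consistent.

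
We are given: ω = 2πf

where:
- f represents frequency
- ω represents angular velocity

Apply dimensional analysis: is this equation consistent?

Yes

f (frequency) has dimensions [T^-1].
ω (angular velocity) has dimensions [T^-1].

Left side: [T^-1]
Right side: [T^-1]

Both sides have the same dimensions, so the equation is dimensionally consistent.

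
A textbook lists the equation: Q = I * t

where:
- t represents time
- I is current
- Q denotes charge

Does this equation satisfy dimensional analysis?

Yes

t (time) has dimensions [T].
I (current) has dimensions [I].
Q (charge) has dimensions [I T].

Left side: [I T]
Right side: [I T]

Both sides have the same dimensions, so the equation is dimensionally consistent.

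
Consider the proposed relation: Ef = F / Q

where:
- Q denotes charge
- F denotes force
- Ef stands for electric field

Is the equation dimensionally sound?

Yes

Q (charge) has dimensions [I T].
F (force) has dimensions [L M T^-2].
Ef (electric field) has dimensions [I^-1 L M T^-3].

Left side: [I^-1 L M T^-3]
Right side: [I^-1 L M T^-3]

Both sides have the same dimensions, so the equation is dimensionally consistent.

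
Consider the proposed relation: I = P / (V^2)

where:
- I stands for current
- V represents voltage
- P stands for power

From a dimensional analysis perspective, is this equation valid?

No

I (current) has dimensions [I].
V (voltage) has dimensions [I^-1 L^2 M T^-3].
P (power) has dimensions [L^2 M T^-3].

Left side: [I]
Right side: [I^2 L^-2 M^-1 T^3]

The two sides have different dimensions, so the equation is NOT dimensionally consistent.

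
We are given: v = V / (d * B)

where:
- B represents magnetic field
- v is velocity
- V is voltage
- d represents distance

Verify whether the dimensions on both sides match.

Yes

B (magnetic field) has dimensions [I^-1 M T^-2].
v (velocity) has dimensions [L T^-1].
V (voltage) has dimensions [I^-1 L^2 M T^-3].
d (distance) has dimensions [L].

Left side: [L T^-1]
Right side: [L T^-1]

Both sides have the same dimensions, so the equation is dimensionally consistent.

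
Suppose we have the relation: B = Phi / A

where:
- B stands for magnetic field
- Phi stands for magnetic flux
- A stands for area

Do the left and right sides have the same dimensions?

Yes

B (magnetic field) has dimensions [I^-1 M T^-2].
Phi (magnetic flux) has dimensions [I^-1 L^2 M T^-2].
A (area) has dimensions [L^2].

Left side: [I^-1 M T^-2]
Right side: [I^-1 M T^-2]

Both sides have the same dimensions, so the equation is dimensionally consistent.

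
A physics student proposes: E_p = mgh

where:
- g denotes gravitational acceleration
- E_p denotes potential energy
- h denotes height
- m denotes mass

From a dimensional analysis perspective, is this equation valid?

Yes

g (gravitational acceleration) has dimensions [L T^-2].
E_p (potential energy) has dimensions [L^2 M T^-2].
h (height) has dimensions [L].
m (mass) has dimensions [M].

Left side: [L^2 M T^-2]
Right side: [L^2 M T^-2]

Both sides have the same dimensions, so the equation is dimensionally consistent.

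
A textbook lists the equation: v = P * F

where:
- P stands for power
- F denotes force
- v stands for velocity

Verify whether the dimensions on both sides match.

No

P (power) has dimensions [L^2 M T^-3].
F (force) has dimensions [L M T^-2].
v (velocity) has dimensions [L T^-1].

Left side: [L T^-1]
Right side: [L^3 M^2 T^-5]

The two sides have different dimensions, so the equation is NOT dimensionally consistent.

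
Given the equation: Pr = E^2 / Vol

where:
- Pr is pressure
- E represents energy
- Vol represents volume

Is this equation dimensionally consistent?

No

Pr (pressure) has dimensions [L^-1 M T^-2].
E (energy) has dimensions [L^2 M T^-2].
Vol (volume) has dimensions [L^3].

Left side: [L^-1 M T^-2]
Right side: [L M^2 T^-4]

The two sides have different dimensions, so the equation is NOT dimensionally consistent.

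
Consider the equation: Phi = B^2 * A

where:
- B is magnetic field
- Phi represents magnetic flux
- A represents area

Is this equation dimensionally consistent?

No

B (magnetic field) has dimensions [I^-1 M T^-2].
Phi (magnetic flux) has dimensions [I^-1 L^2 M T^-2].
A (area) has dimensions [L^2].

Left side: [I^-1 L^2 M T^-2]
Right side: [I^-2 L^2 M^2 T^-4]

The two sides have different dimensions, so the equation is NOT dimensionally consistent.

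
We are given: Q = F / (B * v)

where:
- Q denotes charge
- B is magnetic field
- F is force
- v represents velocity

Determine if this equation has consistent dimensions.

Yes

Q (charge) has dimensions [I T].
B (magnetic field) has dimensions [I^-1 M T^-2].
F (force) has dimensions [L M T^-2].
v (velocity) has dimensions [L T^-1].

Left side: [I T]
Right side: [I T]

Both sides have the same dimensions, so the equation is dimensionally consistent.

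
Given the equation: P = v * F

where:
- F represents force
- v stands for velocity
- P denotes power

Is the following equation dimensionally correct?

Yes

F (force) has dimensions [L M T^-2].
v (velocity) has dimensions [L T^-1].
P (power) has dimensions [L^2 M T^-3].

Left side: [L^2 M T^-3]
Right side: [L^2 M T^-3]

Both sides have the same dimensions, so the equation is dimensionally consistent.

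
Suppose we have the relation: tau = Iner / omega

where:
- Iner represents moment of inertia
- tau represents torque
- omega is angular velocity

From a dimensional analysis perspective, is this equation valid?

No

Iner (moment of inertia) has dimensions [L^2 M].
tau (torque) has dimensions [L^2 M T^-2].
omega (angular velocity) has dimensions [T^-1].

Left side: [L^2 M T^-2]
Right side: [L^2 M T]

The two sides have different dimensions, so the equation is NOT dimensionally consistent.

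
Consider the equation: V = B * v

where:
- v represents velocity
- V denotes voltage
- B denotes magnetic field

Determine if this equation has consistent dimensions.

No

v (velocity) has dimensions [L T^-1].
V (voltage) has dimensions [I^-1 L^2 M T^-3].
B (magnetic field) has dimensions [I^-1 M T^-2].

Left side: [I^-1 L^2 M T^-3]
Right side: [I^-1 L M T^-3]

The two sides have different dimensions, so the equation is NOT dimensionally consistent.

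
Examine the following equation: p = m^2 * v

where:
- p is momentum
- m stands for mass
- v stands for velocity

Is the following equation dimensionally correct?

No

p (momentum) has dimensions [L M T^-1].
m (mass) has dimensions [M].
v (velocity) has dimensions [L T^-1].

Left side: [L M T^-1]
Right side: [L M^2 T^-1]

The two sides have different dimensions, so the equation is NOT dimensionally consistent.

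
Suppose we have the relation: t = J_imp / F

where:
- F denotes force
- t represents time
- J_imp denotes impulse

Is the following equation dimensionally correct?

Yes

F (force) has dimensions [L M T^-2].
t (time) has dimensions [T].
J_imp (impulse) has dimensions [L M T^-1].

Left side: [T]
Right side: [T]

Both sides have the same dimensions, so the equation is dimensionally consistent.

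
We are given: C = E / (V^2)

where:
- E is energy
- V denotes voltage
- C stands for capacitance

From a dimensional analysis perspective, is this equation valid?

Yes

E (energy) has dimensions [L^2 M T^-2].
V (voltage) has dimensions [I^-1 L^2 M T^-3].
C (capacitance) has dimensions [I^2 L^-2 M^-1 T^4].

Left side: [I^2 L^-2 M^-1 T^4]
Right side: [I^2 L^-2 M^-1 T^4]

Both sides have the same dimensions, so the equation is dimensionally consistent.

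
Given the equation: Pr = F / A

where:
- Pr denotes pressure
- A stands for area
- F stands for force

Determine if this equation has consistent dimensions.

Yes

Pr (pressure) has dimensions [L^-1 M T^-2].
A (area) has dimensions [L^2].
F (force) has dimensions [L M T^-2].

Left side: [L^-1 M T^-2]
Right side: [L^-1 M T^-2]

Both sides have the same dimensions, so the equation is dimensionally consistent.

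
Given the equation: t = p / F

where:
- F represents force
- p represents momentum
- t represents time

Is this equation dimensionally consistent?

Yes

F (force) has dimensions [L M T^-2].
p (momentum) has dimensions [L M T^-1].
t (time) has dimensions [T].

Left side: [T]
Right side: [T]

Both sides have the same dimensions, so the equation is dimensionally consistent.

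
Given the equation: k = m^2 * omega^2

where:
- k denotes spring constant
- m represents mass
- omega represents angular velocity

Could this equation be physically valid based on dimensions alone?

No

k (spring constant) has dimensions [M T^-2].
m (mass) has dimensions [M].
omega (angular velocity) has dimensions [T^-1].

Left side: [M T^-2]
Right side: [M^2 T^-2]

The two sides have different dimensions, so the equation is NOT dimensionally consistent.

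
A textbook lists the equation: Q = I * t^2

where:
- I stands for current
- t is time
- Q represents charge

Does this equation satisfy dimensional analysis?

No

I (current) has dimensions [I].
t (time) has dimensions [T].
Q (charge) has dimensions [I T].

Left side: [I T]
Right side: [I T^2]

The two sides have different dimensions, so the equation is NOT dimensionally consistent.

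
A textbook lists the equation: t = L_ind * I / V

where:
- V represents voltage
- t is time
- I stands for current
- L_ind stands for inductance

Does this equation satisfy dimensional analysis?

Yes

V (voltage) has dimensions [I^-1 L^2 M T^-3].
t (time) has dimensions [T].
I (current) has dimensions [I].
L_ind (inductance) has dimensions [I^-2 L^2 M T^-2].

Left side: [T]
Right side: [T]

Both sides have the same dimensions, so the equation is dimensionally consistent.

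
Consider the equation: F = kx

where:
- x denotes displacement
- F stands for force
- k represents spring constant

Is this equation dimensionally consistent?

Yes

x (displacement) has dimensions [L].
F (force) has dimensions [L M T^-2].
k (spring constant) has dimensions [M T^-2].

Left side: [L M T^-2]
Right side: [L M T^-2]

Both sides have the same dimensions, so the equation is dimensionally consistent.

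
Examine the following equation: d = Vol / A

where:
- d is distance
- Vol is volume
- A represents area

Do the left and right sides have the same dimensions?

Yes

d (distance) has dimensions [L].
Vol (volume) has dimensions [L^3].
A (area) has dimensions [L^2].

Left side: [L]
Right side: [L]

Both sides have the same dimensions, so the equation is dimensionally consistent.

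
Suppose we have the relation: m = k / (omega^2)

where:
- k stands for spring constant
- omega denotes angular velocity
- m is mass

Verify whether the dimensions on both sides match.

Yes

k (spring constant) has dimensions [M T^-2].
omega (angular velocity) has dimensions [T^-1].
m (mass) has dimensions [M].

Left side: [M]
Right side: [M]

Both sides have the same dimensions, so the equation is dimensionally consistent.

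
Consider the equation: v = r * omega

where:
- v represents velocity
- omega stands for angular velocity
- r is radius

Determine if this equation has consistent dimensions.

Yes

v (velocity) has dimensions [L T^-1].
omega (angular velocity) has dimensions [T^-1].
r (radius) has dimensions [L].

Left side: [L T^-1]
Right side: [L T^-1]

Both sides have the same dimensions, so the equation is dimensionally consistent.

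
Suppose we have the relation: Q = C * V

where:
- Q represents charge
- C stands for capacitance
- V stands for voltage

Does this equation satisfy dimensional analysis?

Yes

Q (charge) has dimensions [I T].
C (capacitance) has dimensions [I^2 L^-2 M^-1 T^4].
V (voltage) has dimensions [I^-1 L^2 M T^-3].

Left side: [I T]
Right side: [I T]

Both sides have the same dimensions, so the equation is dimensionally consistent.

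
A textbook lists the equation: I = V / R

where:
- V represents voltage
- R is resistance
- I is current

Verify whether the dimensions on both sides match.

Yes

V (voltage) has dimensions [I^-1 L^2 M T^-3].
R (resistance) has dimensions [I^-2 L^2 M T^-3].
I (current) has dimensions [I].

Left side: [I]
Right side: [I]

Both sides have the same dimensions, so the equation is dimensionally consistent.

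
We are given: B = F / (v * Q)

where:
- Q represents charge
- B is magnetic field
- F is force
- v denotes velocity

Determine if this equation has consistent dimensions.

Yes

Q (charge) has dimensions [I T].
B (magnetic field) has dimensions [I^-1 M T^-2].
F (force) has dimensions [L M T^-2].
v (velocity) has dimensions [L T^-1].

Left side: [I^-1 M T^-2]
Right side: [I^-1 M T^-2]

Both sides have the same dimensions, so the equation is dimensionally consistent.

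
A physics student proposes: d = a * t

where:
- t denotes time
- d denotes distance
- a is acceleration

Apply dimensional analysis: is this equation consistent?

No

t (time) has dimensions [T].
d (distance) has dimensions [L].
a (acceleration) has dimensions [L T^-2].

Left side: [L]
Right side: [L T^-1]

The two sides have different dimensions, so the equation is NOT dimensionally consistent.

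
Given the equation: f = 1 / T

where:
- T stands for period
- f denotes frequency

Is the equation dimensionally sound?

Yes

T (period) has dimensions [T].
f (frequency) has dimensions [T^-1].

Left side: [T^-1]
Right side: [T^-1]

Both sides have the same dimensions, so the equation is dimensionally consistent.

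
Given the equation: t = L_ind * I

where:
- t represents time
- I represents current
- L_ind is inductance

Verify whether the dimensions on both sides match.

No

t (time) has dimensions [T].
I (current) has dimensions [I].
L_ind (inductance) has dimensions [I^-2 L^2 M T^-2].

Left side: [T]
Right side: [I^-1 L^2 M T^-2]

The two sides have different dimensions, so the equation is NOT dimensionally consistent.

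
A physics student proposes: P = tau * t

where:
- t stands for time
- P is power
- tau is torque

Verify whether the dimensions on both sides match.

No

t (time) has dimensions [T].
P (power) has dimensions [L^2 M T^-3].
tau (torque) has dimensions [L^2 M T^-2].

Left side: [L^2 M T^-3]
Right side: [L^2 M T^-1]

The two sides have different dimensions, so the equation is NOT dimensionally consistent.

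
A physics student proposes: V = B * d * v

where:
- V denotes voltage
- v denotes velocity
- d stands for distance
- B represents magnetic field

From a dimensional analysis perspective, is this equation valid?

Yes

V (voltage) has dimensions [I^-1 L^2 M T^-3].
v (velocity) has dimensions [L T^-1].
d (distance) has dimensions [L].
B (magnetic field) has dimensions [I^-1 M T^-2].

Left side: [I^-1 L^2 M T^-3]
Right side: [I^-1 L^2 M T^-3]

Both sides have the same dimensions, so the equation is dimensionally consistent.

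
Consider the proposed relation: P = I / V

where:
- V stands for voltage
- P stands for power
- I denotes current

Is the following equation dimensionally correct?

No

V (voltage) has dimensions [I^-1 L^2 M T^-3].
P (power) has dimensions [L^2 M T^-3].
I (current) has dimensions [I].

Left side: [L^2 M T^-3]
Right side: [I^2 L^-2 M^-1 T^3]

The two sides have different dimensions, so the equation is NOT dimensionally consistent.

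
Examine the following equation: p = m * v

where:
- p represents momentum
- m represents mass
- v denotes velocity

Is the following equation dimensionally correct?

Yes

p (momentum) has dimensions [L M T^-1].
m (mass) has dimensions [M].
v (velocity) has dimensions [L T^-1].

Left side: [L M T^-1]
Right side: [L M T^-1]

Both sides have the same dimensions, so the equation is dimensionally consistent.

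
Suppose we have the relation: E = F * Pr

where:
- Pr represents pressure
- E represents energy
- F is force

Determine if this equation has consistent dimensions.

No

Pr (pressure) has dimensions [L^-1 M T^-2].
E (energy) has dimensions [L^2 M T^-2].
F (force) has dimensions [L M T^-2].

Left side: [L^2 M T^-2]
Right side: [M^2 T^-4]

The two sides have different dimensions, so the equation is NOT dimensionally consistent.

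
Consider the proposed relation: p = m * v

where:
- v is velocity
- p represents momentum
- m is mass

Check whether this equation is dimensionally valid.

Yes

v (velocity) has dimensions [L T^-1].
p (momentum) has dimensions [L M T^-1].
m (mass) has dimensions [M].

Left side: [L M T^-1]
Right side: [L M T^-1]

Both sides have the same dimensions, so the equation is dimensionally consistent.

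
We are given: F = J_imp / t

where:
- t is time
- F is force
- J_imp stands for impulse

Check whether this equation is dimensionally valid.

Yes

t (time) has dimensions [T].
F (force) has dimensions [L M T^-2].
J_imp (impulse) has dimensions [L M T^-1].

Left side: [L M T^-2]
Right side: [L M T^-2]

Both sides have the same dimensions, so the equation is dimensionally consistent.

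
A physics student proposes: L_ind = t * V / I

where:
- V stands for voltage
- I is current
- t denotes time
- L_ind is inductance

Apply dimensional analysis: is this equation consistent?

Yes

V (voltage) has dimensions [I^-1 L^2 M T^-3].
I (current) has dimensions [I].
t (time) has dimensions [T].
L_ind (inductance) has dimensions [I^-2 L^2 M T^-2].

Left side: [I^-2 L^2 M T^-2]
Right side: [I^-2 L^2 M T^-2]

Both sides have the same dimensions, so the equation is dimensionally consistent.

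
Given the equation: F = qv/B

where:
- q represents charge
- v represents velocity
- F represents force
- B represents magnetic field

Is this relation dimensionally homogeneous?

No

q (charge) has dimensions [I T].
v (velocity) has dimensions [L T^-1].
F (force) has dimensions [L M T^-2].
B (magnetic field) has dimensions [I^-1 M T^-2].

Left side: [L M T^-2]
Right side: [I^2 L M^-1 T^2]

The two sides have different dimensions, so the equation is NOT dimensionally consistent.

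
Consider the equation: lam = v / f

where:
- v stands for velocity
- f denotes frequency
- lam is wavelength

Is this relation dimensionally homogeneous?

Yes

v (velocity) has dimensions [L T^-1].
f (frequency) has dimensions [T^-1].
lam (wavelength) has dimensions [L].

Left side: [L]
Right side: [L]

Both sides have the same dimensions, so the equation is dimensionally consistent.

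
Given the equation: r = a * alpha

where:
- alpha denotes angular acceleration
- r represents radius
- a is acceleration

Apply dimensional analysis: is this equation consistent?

No

alpha (angular acceleration) has dimensions [T^-2].
r (radius) has dimensions [L].
a (acceleration) has dimensions [L T^-2].

Left side: [L]
Right side: [L T^-4]

The two sides have different dimensions, so the equation is NOT dimensionally consistent.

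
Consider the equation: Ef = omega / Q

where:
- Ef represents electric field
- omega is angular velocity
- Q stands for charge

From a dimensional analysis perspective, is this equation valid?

No

Ef (electric field) has dimensions [I^-1 L M T^-3].
omega (angular velocity) has dimensions [T^-1].
Q (charge) has dimensions [I T].

Left side: [I^-1 L M T^-3]
Right side: [I^-1 T^-2]

The two sides have different dimensions, so the equation is NOT dimensionally consistent.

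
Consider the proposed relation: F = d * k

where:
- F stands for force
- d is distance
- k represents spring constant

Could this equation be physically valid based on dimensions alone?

Yes

F (force) has dimensions [L M T^-2].
d (distance) has dimensions [L].
k (spring constant) has dimensions [M T^-2].

Left side: [L M T^-2]
Right side: [L M T^-2]

Both sides have the same dimensions, so the equation is dimensionally consistent.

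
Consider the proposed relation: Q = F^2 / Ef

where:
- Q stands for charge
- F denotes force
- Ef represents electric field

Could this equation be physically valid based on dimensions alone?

No

Q (charge) has dimensions [I T].
F (force) has dimensions [L M T^-2].
Ef (electric field) has dimensions [I^-1 L M T^-3].

Left side: [I T]
Right side: [I L M T^-1]

The two sides have different dimensions, so the equation is NOT dimensionally consistent.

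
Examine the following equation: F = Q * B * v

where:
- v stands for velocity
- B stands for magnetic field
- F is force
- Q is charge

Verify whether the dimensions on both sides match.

Yes

v (velocity) has dimensions [L T^-1].
B (magnetic field) has dimensions [I^-1 M T^-2].
F (force) has dimensions [L M T^-2].
Q (charge) has dimensions [I T].

Left side: [L M T^-2]
Right side: [L M T^-2]

Both sides have the same dimensions, so the equation is dimensionally consistent.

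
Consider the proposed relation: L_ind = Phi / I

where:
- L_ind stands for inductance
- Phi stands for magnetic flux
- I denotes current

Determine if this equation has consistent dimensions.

Yes

L_ind (inductance) has dimensions [I^-2 L^2 M T^-2].
Phi (magnetic flux) has dimensions [I^-1 L^2 M T^-2].
I (current) has dimensions [I].

Left side: [I^-2 L^2 M T^-2]
Right side: [I^-2 L^2 M T^-2]

Both sides have the same dimensions, so the equation is dimensionally consistent.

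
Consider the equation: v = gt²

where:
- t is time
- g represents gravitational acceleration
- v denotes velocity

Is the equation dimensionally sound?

No

t (time) has dimensions [T].
g (gravitational acceleration) has dimensions [L T^-2].
v (velocity) has dimensions [L T^-1].

Left side: [L T^-1]
Right side: [L]

The two sides have different dimensions, so the equation is NOT dimensionally consistent.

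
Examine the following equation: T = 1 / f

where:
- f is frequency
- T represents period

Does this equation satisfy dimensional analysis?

Yes

f (frequency) has dimensions [T^-1].
T (period) has dimensions [T].

Left side: [T]
Right side: [T]

Both sides have the same dimensions, so the equation is dimensionally consistent.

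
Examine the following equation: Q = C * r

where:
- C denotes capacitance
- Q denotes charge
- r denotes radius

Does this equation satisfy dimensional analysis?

No

C (capacitance) has dimensions [I^2 L^-2 M^-1 T^4].
Q (charge) has dimensions [I T].
r (radius) has dimensions [L].

Left side: [I T]
Right side: [I^2 L^-1 M^-1 T^4]

The two sides have different dimensions, so the equation is NOT dimensionally consistent.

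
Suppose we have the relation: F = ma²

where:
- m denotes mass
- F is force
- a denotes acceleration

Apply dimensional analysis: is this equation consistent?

No

m (mass) has dimensions [M].
F (force) has dimensions [L M T^-2].
a (acceleration) has dimensions [L T^-2].

Left side: [L M T^-2]
Right side: [L^2 M T^-4]

The two sides have different dimensions, so the equation is NOT dimensionally consistent.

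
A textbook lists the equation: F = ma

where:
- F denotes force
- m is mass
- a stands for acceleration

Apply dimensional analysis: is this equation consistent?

Yes

F (force) has dimensions [L M T^-2].
m (mass) has dimensions [M].
a (acceleration) has dimensions [L T^-2].

Left side: [L M T^-2]
Right side: [L M T^-2]

Both sides have the same dimensions, so the equation is dimensionally consistent.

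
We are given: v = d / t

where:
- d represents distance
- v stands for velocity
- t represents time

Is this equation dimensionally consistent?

Yes

d (distance) has dimensions [L].
v (velocity) has dimensions [L T^-1].
t (time) has dimensions [T].

Left side: [L T^-1]
Right side: [L T^-1]

Both sides have the same dimensions, so the equation is dimensionally consistent.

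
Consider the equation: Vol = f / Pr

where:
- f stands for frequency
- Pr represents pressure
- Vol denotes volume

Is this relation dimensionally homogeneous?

No

f (frequency) has dimensions [T^-1].
Pr (pressure) has dimensions [L^-1 M T^-2].
Vol (volume) has dimensions [L^3].

Left side: [L^3]
Right side: [L M^-1 T]

The two sides have different dimensions, so the equation is NOT dimensionally consistent.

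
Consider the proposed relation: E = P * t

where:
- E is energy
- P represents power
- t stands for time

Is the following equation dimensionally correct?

Yes

E (energy) has dimensions [L^2 M T^-2].
P (power) has dimensions [L^2 M T^-3].
t (time) has dimensions [T].

Left side: [L^2 M T^-2]
Right side: [L^2 M T^-2]

Both sides have the same dimensions, so the equation is dimensionally consistent.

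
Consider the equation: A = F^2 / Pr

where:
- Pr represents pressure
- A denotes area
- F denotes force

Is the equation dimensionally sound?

No

Pr (pressure) has dimensions [L^-1 M T^-2].
A (area) has dimensions [L^2].
F (force) has dimensions [L M T^-2].

Left side: [L^2]
Right side: [L^3 M T^-2]

The two sides have different dimensions, so the equation is NOT dimensionally consistent.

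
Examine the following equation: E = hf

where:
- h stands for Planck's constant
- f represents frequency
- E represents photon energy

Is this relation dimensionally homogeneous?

Yes

h (Planck's constant) has dimensions [L^2 M T^-1].
f (frequency) has dimensions [T^-1].
E (photon energy) has dimensions [L^2 M T^-2].

Left side: [L^2 M T^-2]
Right side: [L^2 M T^-2]

Both sides have the same dimensions, so the equation is dimensionally consistent.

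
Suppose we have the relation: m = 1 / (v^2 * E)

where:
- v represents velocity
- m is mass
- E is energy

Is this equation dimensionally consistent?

No

v (velocity) has dimensions [L T^-1].
m (mass) has dimensions [M].
E (energy) has dimensions [L^2 M T^-2].

Left side: [M]
Right side: [L^-4 M^-1 T^4]

The two sides have different dimensions, so the equation is NOT dimensionally consistent.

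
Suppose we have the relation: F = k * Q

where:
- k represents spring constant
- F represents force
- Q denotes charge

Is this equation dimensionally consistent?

No

k (spring constant) has dimensions [M T^-2].
F (force) has dimensions [L M T^-2].
Q (charge) has dimensions [I T].

Left side: [L M T^-2]
Right side: [I M T^-1]

The two sides have different dimensions, so the equation is NOT dimensionally consistent.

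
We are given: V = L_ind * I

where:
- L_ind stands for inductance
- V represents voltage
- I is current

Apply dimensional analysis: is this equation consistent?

No

L_ind (inductance) has dimensions [I^-2 L^2 M T^-2].
V (voltage) has dimensions [I^-1 L^2 M T^-3].
I (current) has dimensions [I].

Left side: [I^-1 L^2 M T^-3]
Right side: [I^-1 L^2 M T^-2]

The two sides have different dimensions, so the equation is NOT dimensionally consistent.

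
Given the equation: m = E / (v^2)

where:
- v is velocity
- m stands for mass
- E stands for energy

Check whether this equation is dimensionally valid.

Yes

v (velocity) has dimensions [L T^-1].
m (mass) has dimensions [M].
E (energy) has dimensions [L^2 M T^-2].

Left side: [M]
Right side: [M]

Both sides have the same dimensions, so the equation is dimensionally consistent.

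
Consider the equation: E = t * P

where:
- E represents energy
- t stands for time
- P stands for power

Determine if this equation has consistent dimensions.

Yes

E (energy) has dimensions [L^2 M T^-2].
t (time) has dimensions [T].
P (power) has dimensions [L^2 M T^-3].

Left side: [L^2 M T^-2]
Right side: [L^2 M T^-2]

Both sides have the same dimensions, so the equation is dimensionally consistent.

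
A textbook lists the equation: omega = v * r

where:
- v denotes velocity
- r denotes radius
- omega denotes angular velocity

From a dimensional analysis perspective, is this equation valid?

No

v (velocity) has dimensions [L T^-1].
r (radius) has dimensions [L].
omega (angular velocity) has dimensions [T^-1].

Left side: [T^-1]
Right side: [L^2 T^-1]

The two sides have different dimensions, so the equation is NOT dimensionally consistent.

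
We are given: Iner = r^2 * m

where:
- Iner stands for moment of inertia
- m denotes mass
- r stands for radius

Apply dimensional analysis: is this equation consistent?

Yes

Iner (moment of inertia) has dimensions [L^2 M].
m (mass) has dimensions [M].
r (radius) has dimensions [L].

Left side: [L^2 M]
Right side: [L^2 M]

Both sides have the same dimensions, so the equation is dimensionally consistent.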